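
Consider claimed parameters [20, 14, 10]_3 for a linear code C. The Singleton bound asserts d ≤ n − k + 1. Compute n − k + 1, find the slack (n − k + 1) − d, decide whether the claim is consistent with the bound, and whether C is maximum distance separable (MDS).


Singleton RHS = n − k + 1 = 7, slack = -3, bound violated (no such code; not MDS).

Singleton bound: d ≤ n − k + 1.
Here n = 20, k = 14, so n − k + 1 = 7.
Given d = 10, check d ≤ 7: NO.
Slack = (n − k + 1) − d = -3.
The slack is negative: d = 10 exceeds n − k + 1 = 7 by 3, so the Singleton bound is violated and no linear [20, 14, 10]_3 code can exist. In particular it is not MDS (MDS requires d = n − k + 1 exactly).
Description: the claimed parameters are [20, 14, 10]_3; such a code would be impossible (violates the Singleton bound).


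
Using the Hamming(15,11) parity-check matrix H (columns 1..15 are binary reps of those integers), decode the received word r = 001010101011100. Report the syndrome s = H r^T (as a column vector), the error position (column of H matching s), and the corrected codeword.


s = (0, 0, 1, 0)^T, error position = 2, corrected codeword c = 011010101011100

Compute s = H r^T mod 2 one row at a time:
  s_1 = 0 + 1 + 0 + 1 + 1 + 1 + 0 + 0 = 4 ≡ 0 (mod 2).
  s_2 = 0 + 1 + 0 + 1 + 1 + 1 + 0 + 0 = 4 ≡ 0 (mod 2).
  s_3 = 0 + 1 + 0 + 1 + 0 + 1 + 0 + 0 = 3 ≡ 1 (mod 2).
  s_4 = 0 + 1 + 1 + 1 + 1 + 1 + 1 + 0 = 6 ≡ 0 (mod 2).
s = (0, 0, 1, 0)^T — this equals column 2 of H (binary 0010), so error is at position 2.
Correct: flip bit 2 of r = 001010101011100 to get c = 011010101011100.


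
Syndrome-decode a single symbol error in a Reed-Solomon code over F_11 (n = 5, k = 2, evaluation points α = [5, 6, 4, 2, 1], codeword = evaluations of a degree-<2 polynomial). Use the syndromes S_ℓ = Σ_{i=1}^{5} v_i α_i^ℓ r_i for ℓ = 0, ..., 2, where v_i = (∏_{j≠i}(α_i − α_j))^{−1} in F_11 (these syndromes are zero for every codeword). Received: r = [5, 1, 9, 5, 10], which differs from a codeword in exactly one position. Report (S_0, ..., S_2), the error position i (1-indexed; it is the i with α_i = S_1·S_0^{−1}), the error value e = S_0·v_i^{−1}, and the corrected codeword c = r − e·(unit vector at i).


S = (6, 1, 2), error at position 4, error magnitude e = 10, c = [5, 1, 9, 6, 10].

Step 1: column multipliers v_i = (∏_{j≠i}(α_i − α_j))^{−1} mod 11.
  i = 1 (α = 5): (5−6)(5−4)(5−2)(5−1) = (−1)·1·3·4 = −12 ≡ 10, so v_1 = 10^{−1} = 10 (mod 11).
  i = 2 (α = 6): (6−5)(6−4)(6−2)(6−1) = 1·2·4·5 = 40 ≡ 7, so v_2 = 7^{−1} = 8 (mod 11).
  i = 3 (α = 4): (4−5)(4−6)(4−2)(4−1) = (−1)·(−2)·2·3 = 12 ≡ 1, so v_3 = 1^{−1} = 1 (mod 11).
  i = 4 (α = 2): (2−5)(2−6)(2−4)(2−1) = (−3)·(−4)·(−2)·1 = −24 ≡ 9, so v_4 = 9^{−1} = 5 (mod 11).
  i = 5 (α = 1): (1−5)(1−6)(1−4)(1−2) = (−4)·(−5)·(−3)·(−1) = 60 ≡ 5, so v_5 = 5^{−1} = 9 (mod 11).
  v = [10, 8, 1, 5, 9].
Step 2: syndromes of r = [5, 1, 9, 5, 10] (all sums mod 11).
  S_0 = Σ v_i r_i = 10·5 + 8·1 + 1·9 + 5·5 + 9·10 = 182 ≡ 6.
  S_1 = Σ v_i α_i r_i = 10·5·5 + 8·6·1 + 1·4·9 + 5·2·5 + 9·1·10 = 474 ≡ 1.
  α_i^2 mod 11 = [3, 3, 5, 4, 1].
  S_2 = Σ v_i α_i^2 r_i = 10·3·5 + 8·3·1 + 1·5·9 + 5·4·5 + 9·1·10 = 409 ≡ 2.
  S = (6, 1, 2) ≠ 0, so r is not a codeword (an error is present).
Step 3: locate the error. For a single error e at position i, S_ℓ = v_i·e·α_i^ℓ, so α_err = S_1/S_0.
  S_0^{−1} = 6^{−1} = 2 (mod 11), so α_err = 1·2 = 2 ≡ 2 = α_4. Error position i = 4.
  Consistency check: S_2/S_1 = 2·1 = 2 ≡ 2 = α_err ✓ (single-error assumption holds).
Step 4: error magnitude e = S_0/v_4 = S_0·∏_{j≠4}(α_4 − α_j) = 6·9 = 54 ≡ 10 (mod 11).
Step 5: correct position 4: c_4 = r_4 − e = 5 − 10 ≡ 6 (mod 11). Hence c = [5, 1, 9, 6, 10].
  Check: interpolating c through the α_i gives m(x) = 3 + 7·x (degree < 2) with m(α_i) = c_i for every i, so c is indeed a codeword.


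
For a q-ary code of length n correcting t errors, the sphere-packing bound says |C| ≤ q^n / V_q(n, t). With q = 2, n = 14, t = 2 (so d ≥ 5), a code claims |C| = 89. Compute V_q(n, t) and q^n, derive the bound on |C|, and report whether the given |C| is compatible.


V_q(n, t) = 106, q^n = 16384, Hamming bound = 154, |C| = 89 ≤ bound (satisfied).

Step 1: Compute V_q(n, t) = Σ_{j=0}^2 C(n, j) (q−1)^j.
  j = 0: C(14,0)·(1)^0 = 1·1 = 1.
  j = 1: C(14,1)·(1)^1 = 14·1 = 14.
  j = 2: C(14,2)·(1)^2 = 91·1 = 91.
  V_q(n, t) = 1 + 14 + 91 = 106.
Step 2: q^n = 2^14 = 16384.
Step 3: Hamming bound ⌊q^n / V_q(n,t)⌋ = ⌊16384/106⌋ = 154.
Step 4: Compare |C| = 89 to 154: satisfied.
The claimed |C| lies below the Hamming bound.


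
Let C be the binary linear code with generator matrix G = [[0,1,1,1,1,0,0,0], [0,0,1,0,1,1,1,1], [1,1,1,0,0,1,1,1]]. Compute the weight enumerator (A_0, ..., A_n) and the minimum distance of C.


Weight distribution: A_0 = 1, A_3 = 2, A_4 = 1, A_5 = 2, A_6 = 2. Minimum distance d = 3.

Enumerate all 2^3 = 8 messages m ∈ F_2^3.
For each, compute codeword c = mG in F_2^8, then tally its weight.
  m = 000 → c = 00000000, weight = 0.
  m = 100 → c = 01111000, weight = 4.
  m = 010 → c = 00101111, weight = 5.
  m = 110 → c = 01010111, weight = 5.
  m = 001 → c = 11100111, weight = 6.
  m = 101 → c = 10011111, weight = 6.
  m = 011 → c = 11001000, weight = 3.
  m = 111 → c = 10110000, weight = 3.
Tally weights:
  weight 0: 1 codewords.
  weight 3: 2 codewords.
  weight 4: 1 codewords.
  weight 5: 2 codewords.
  weight 6: 2 codewords.
Minimum distance d = smallest w > 0 with A_w > 0 = 3.
Sanity: Σ A_w = 8 = 2^3 = 8 ✓.


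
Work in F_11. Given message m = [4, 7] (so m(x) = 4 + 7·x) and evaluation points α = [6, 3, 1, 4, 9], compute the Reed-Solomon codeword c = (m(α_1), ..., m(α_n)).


c = [2, 3, 0, 10, 1]

Message polynomial: m(x) = 4 + 7·x (mod 11).
For each evaluation point α_i, compute m(α_i) mod 11:
  α_1 = 6: Horner steps 7 → 2, so m(6) = 2.
  α_2 = 3: Horner steps 7 → 3, so m(3) = 3.
  α_3 = 1: Horner steps 7 → 0, so m(1) = 0.
  α_4 = 4: Horner steps 7 → 10, so m(4) = 10.
  α_5 = 9: Horner steps 7 → 1, so m(9) = 1.
Codeword c = [2, 3, 0, 10, 1] ∈ F_11^5.


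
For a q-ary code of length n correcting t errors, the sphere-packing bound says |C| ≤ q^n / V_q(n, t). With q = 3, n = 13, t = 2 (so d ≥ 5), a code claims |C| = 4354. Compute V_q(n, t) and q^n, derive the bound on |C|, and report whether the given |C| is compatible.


V_q(n, t) = 339, q^n = 1594323, Hamming bound = 4703, |C| = 4354 ≤ bound (satisfied).

Step 1: Compute V_q(n, t) = Σ_{j=0}^2 C(n, j) (q−1)^j.
  j = 0: C(13,0)·(2)^0 = 1·1 = 1.
  j = 1: C(13,1)·(2)^1 = 13·2 = 26.
  j = 2: C(13,2)·(2)^2 = 78·4 = 312.
  V_q(n, t) = 1 + 26 + 312 = 339.
Step 2: q^n = 3^13 = 1594323.
Step 3: Hamming bound ⌊q^n / V_q(n,t)⌋ = ⌊1594323/339⌋ = 4703.
Step 4: Compare |C| = 4354 to 4703: satisfied.
The claimed |C| lies below the Hamming bound.


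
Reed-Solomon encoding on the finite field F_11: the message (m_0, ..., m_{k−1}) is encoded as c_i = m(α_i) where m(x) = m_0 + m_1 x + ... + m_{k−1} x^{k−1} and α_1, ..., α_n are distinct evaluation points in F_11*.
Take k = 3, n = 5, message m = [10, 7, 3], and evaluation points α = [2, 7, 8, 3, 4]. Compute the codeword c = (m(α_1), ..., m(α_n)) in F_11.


c = [3, 8, 5, 3, 9]

Message polynomial: m(x) = 10 + 7·x + 3·x^2 (mod 11).
For each evaluation point α_i, compute m(α_i) mod 11:
  α_1 = 2: Horner steps 3 → 2 → 3, so m(2) = 3.
  α_2 = 7: Horner steps 3 → 6 → 8, so m(7) = 8.
  α_3 = 8: Horner steps 3 → 9 → 5, so m(8) = 5.
  α_4 = 3: Horner steps 3 → 5 → 3, so m(3) = 3.
  α_5 = 4: Horner steps 3 → 8 → 9, so m(4) = 9.
Codeword c = [3, 8, 5, 3, 9] ∈ F_11^5.


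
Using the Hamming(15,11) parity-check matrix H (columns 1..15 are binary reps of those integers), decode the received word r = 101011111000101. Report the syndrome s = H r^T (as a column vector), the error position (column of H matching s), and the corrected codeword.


s = (0, 1, 0, 1)^T, error position = 5, corrected codeword c = 101001111000101

Compute s = H r^T mod 2 one row at a time:
  s_1 = 1 + 1 + 0 + 0 + 0 + 1 + 0 + 1 = 4 ≡ 0 (mod 2).
  s_2 = 0 + 1 + 1 + 1 + 0 + 1 + 0 + 1 = 5 ≡ 1 (mod 2).
  s_3 = 0 + 1 + 1 + 1 + 0 + 0 + 0 + 1 = 4 ≡ 0 (mod 2).
  s_4 = 1 + 1 + 1 + 1 + 1 + 0 + 1 + 1 = 7 ≡ 1 (mod 2).
s = (0, 1, 0, 1)^T — this equals column 5 of H (binary 0101), so error is at position 5.
Correct: flip bit 5 of r = 101011111000101 to get c = 101001111000101.


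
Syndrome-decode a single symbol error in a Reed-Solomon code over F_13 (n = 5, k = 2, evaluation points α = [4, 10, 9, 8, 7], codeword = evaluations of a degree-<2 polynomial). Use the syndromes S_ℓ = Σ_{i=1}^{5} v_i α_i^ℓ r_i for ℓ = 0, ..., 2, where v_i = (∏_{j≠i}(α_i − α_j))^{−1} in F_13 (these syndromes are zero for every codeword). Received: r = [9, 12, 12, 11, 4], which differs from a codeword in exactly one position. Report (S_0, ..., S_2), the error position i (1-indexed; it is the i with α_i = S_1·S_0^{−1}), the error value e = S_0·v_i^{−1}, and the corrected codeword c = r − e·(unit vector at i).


S = (11, 8, 7), error at position 3, error magnitude e = 7, c = [9, 12, 5, 11, 4].

Step 1: column multipliers v_i = (∏_{j≠i}(α_i − α_j))^{−1} mod 13.
  i = 1 (α = 4): (4−10)(4−9)(4−8)(4−7) = (−6)·(−5)·(−4)·(−3) = 360 ≡ 9, so v_1 = 9^{−1} = 3 (mod 13).
  i = 2 (α = 10): (10−4)(10−9)(10−8)(10−7) = 6·1·2·3 = 36 ≡ 10, so v_2 = 10^{−1} = 4 (mod 13).
  i = 3 (α = 9): (9−4)(9−10)(9−8)(9−7) = 5·(−1)·1·2 = −10 ≡ 3, so v_3 = 3^{−1} = 9 (mod 13).
  i = 4 (α = 8): (8−4)(8−10)(8−9)(8−7) = 4·(−2)·(−1)·1 = 8 ≡ 8, so v_4 = 8^{−1} = 5 (mod 13).
  i = 5 (α = 7): (7−4)(7−10)(7−9)(7−8) = 3·(−3)·(−2)·(−1) = −18 ≡ 8, so v_5 = 8^{−1} = 5 (mod 13).
  v = [3, 4, 9, 5, 5].
Step 2: syndromes of r = [9, 12, 12, 11, 4] (all sums mod 13).
  S_0 = Σ v_i r_i = 3·9 + 4·12 + 9·12 + 5·11 + 5·4 = 258 ≡ 11.
  S_1 = Σ v_i α_i r_i = 3·4·9 + 4·10·12 + 9·9·12 + 5·8·11 + 5·7·4 = 2140 ≡ 8.
  α_i^2 mod 13 = [3, 9, 3, 12, 10].
  S_2 = Σ v_i α_i^2 r_i = 3·3·9 + 4·9·12 + 9·3·12 + 5·12·11 + 5·10·4 = 1697 ≡ 7.
  S = (11, 8, 7) ≠ 0, so r is not a codeword (an error is present).
Step 3: locate the error. For a single error e at position i, S_ℓ = v_i·e·α_i^ℓ, so α_err = S_1/S_0.
  S_0^{−1} = 11^{−1} = 6 (mod 13), so α_err = 8·6 = 48 ≡ 9 = α_3. Error position i = 3.
  Consistency check: S_2/S_1 = 7·5 = 35 ≡ 9 = α_err ✓ (single-error assumption holds).
Step 4: error magnitude e = S_0/v_3 = S_0·∏_{j≠3}(α_3 − α_j) = 11·3 = 33 ≡ 7 (mod 13).
Step 5: correct position 3: c_3 = r_3 − e = 12 − 7 ≡ 5 (mod 13). Hence c = [9, 12, 5, 11, 4].
  Check: interpolating c through the α_i gives m(x) = 7 + 7·x (degree < 2) with m(α_i) = c_i for every i, so c is indeed a codeword.


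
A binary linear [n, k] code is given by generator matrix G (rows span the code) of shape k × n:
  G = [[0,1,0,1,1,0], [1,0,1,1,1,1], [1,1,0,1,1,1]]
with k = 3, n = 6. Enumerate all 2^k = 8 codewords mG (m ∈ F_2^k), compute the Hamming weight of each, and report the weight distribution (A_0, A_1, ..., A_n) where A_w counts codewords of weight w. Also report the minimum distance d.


Weight distribution: A_0 = 1, A_2 = 2, A_3 = 2, A_4 = 1, A_5 = 2. Minimum distance d = 2.

Enumerate all 2^3 = 8 messages m ∈ F_2^3.
For each, compute codeword c = mG in F_2^6, then tally its weight.
  m = 000 → c = 000000, weight = 0.
  m = 100 → c = 010110, weight = 3.
  m = 010 → c = 101111, weight = 5.
  m = 110 → c = 111001, weight = 4.
  m = 001 → c = 110111, weight = 5.
  m = 101 → c = 100001, weight = 2.
  m = 011 → c = 011000, weight = 2.
  m = 111 → c = 001110, weight = 3.
Tally weights:
  weight 0: 1 codewords.
  weight 2: 2 codewords.
  weight 3: 2 codewords.
  weight 4: 1 codewords.
  weight 5: 2 codewords.
Minimum distance d = smallest w > 0 with A_w > 0 = 2.
Sanity: Σ A_w = 8 = 2^3 = 8 ✓.


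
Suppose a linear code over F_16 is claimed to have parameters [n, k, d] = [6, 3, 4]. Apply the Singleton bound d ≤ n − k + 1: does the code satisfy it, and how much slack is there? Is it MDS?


Singleton RHS = n − k + 1 = 4, slack = 0, bound satisfied, MDS.

Singleton bound: d ≤ n − k + 1.
Here n = 6, k = 3, so n − k + 1 = 4.
Given d = 4, check d ≤ 4: YES.
Slack = (n − k + 1) − d = 0.
The code is MDS (slack = 0).
Description: the claimed parameters are [6, 3, 4]_16; such a code would be MDS (meets Singleton bound).


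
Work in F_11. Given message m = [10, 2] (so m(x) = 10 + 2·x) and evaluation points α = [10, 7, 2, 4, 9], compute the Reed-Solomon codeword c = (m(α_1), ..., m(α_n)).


c = [8, 2, 3, 7, 6]

Message polynomial: m(x) = 10 + 2·x (mod 11).
For each evaluation point α_i, compute m(α_i) mod 11:
  α_1 = 10: Horner steps 2 → 8, so m(10) = 8.
  α_2 = 7: Horner steps 2 → 2, so m(7) = 2.
  α_3 = 2: Horner steps 2 → 3, so m(2) = 3.
  α_4 = 4: Horner steps 2 → 7, so m(4) = 7.
  α_5 = 9: Horner steps 2 → 6, so m(9) = 6.
Codeword c = [8, 2, 3, 7, 6] ∈ F_11^5.


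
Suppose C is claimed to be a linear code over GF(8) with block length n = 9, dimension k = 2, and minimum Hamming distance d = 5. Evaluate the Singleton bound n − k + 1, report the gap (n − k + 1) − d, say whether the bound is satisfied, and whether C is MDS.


Singleton RHS = n − k + 1 = 8, slack = 3, bound satisfied, not MDS.

Singleton bound: d ≤ n − k + 1.
Here n = 9, k = 2, so n − k + 1 = 8.
Given d = 5, check d ≤ 8: YES.
Slack = (n − k + 1) − d = 3.
The code is NOT MDS (slack = 3 > 0).
Description: the claimed parameters are [9, 2, 5]_8; such a code would be non-MDS.


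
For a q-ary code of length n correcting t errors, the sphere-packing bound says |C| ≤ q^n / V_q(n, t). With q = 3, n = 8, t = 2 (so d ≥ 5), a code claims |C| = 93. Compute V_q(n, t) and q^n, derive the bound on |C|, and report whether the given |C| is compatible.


V_q(n, t) = 129, q^n = 6561, Hamming bound = 50, |C| = 93 > bound (violated).

Step 1: Compute V_q(n, t) = Σ_{j=0}^2 C(n, j) (q−1)^j.
  j = 0: C(8,0)·(2)^0 = 1·1 = 1.
  j = 1: C(8,1)·(2)^1 = 8·2 = 16.
  j = 2: C(8,2)·(2)^2 = 28·4 = 112.
  V_q(n, t) = 1 + 16 + 112 = 129.
Step 2: q^n = 3^8 = 6561.
Step 3: Hamming bound ⌊q^n / V_q(n,t)⌋ = ⌊6561/129⌋ = 50.
Step 4: Compare |C| = 93 to 50: violated.
The claimed |C| lies above the Hamming bound, so no 3-ary code of length 8 with d ≥ 5 can have 93 codewords.


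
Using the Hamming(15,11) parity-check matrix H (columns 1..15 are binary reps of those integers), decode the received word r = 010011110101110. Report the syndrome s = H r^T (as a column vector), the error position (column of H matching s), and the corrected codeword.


s = (1, 0, 1, 1)^T, error position = 11, corrected codeword c = 010011110111110

Compute s = H r^T mod 2 one row at a time:
  s_1 = 1 + 0 + 1 + 0 + 1 + 1 + 1 + 0 = 5 ≡ 1 (mod 2).
  s_2 = 0 + 1 + 1 + 1 + 1 + 1 + 1 + 0 = 6 ≡ 0 (mod 2).
  s_3 = 1 + 0 + 1 + 1 + 1 + 0 + 1 + 0 = 5 ≡ 1 (mod 2).
  s_4 = 0 + 0 + 1 + 1 + 0 + 0 + 1 + 0 = 3 ≡ 1 (mod 2).
s = (1, 0, 1, 1)^T — this equals column 11 of H (binary 1011), so error is at position 11.
Correct: flip bit 11 of r = 010011110101110 to get c = 010011110111110.


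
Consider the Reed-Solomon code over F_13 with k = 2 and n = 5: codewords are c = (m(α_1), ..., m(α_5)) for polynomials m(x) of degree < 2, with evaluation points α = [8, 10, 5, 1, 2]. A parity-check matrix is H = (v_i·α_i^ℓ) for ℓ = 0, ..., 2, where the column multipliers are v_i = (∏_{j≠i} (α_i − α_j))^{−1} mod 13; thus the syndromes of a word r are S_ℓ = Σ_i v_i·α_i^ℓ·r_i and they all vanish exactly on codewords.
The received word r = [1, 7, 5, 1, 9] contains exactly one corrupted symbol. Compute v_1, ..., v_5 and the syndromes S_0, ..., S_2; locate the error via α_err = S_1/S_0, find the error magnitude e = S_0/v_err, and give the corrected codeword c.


S = (12, 12, 12), error at position 4, error magnitude e = 8, c = [1, 7, 5, 6, 9].

Step 1: column multipliers v_i = (∏_{j≠i}(α_i − α_j))^{−1} mod 13.
  i = 1 (α = 8): (8−10)(8−5)(8−1)(8−2) = (−2)·3·7·6 = −252 ≡ 8, so v_1 = 8^{−1} = 5 (mod 13).
  i = 2 (α = 10): (10−8)(10−5)(10−1)(10−2) = 2·5·9·8 = 720 ≡ 5, so v_2 = 5^{−1} = 8 (mod 13).
  i = 3 (α = 5): (5−8)(5−10)(5−1)(5−2) = (−3)·(−5)·4·3 = 180 ≡ 11, so v_3 = 11^{−1} = 6 (mod 13).
  i = 4 (α = 1): (1−8)(1−10)(1−5)(1−2) = (−7)·(−9)·(−4)·(−1) = 252 ≡ 5, so v_4 = 5^{−1} = 8 (mod 13).
  i = 5 (α = 2): (2−8)(2−10)(2−5)(2−1) = (−6)·(−8)·(−3)·1 = −144 ≡ 12, so v_5 = 12^{−1} = 12 (mod 13).
  v = [5, 8, 6, 8, 12].
Step 2: syndromes of r = [1, 7, 5, 1, 9] (all sums mod 13).
  S_0 = Σ v_i r_i = 5·1 + 8·7 + 6·5 + 8·1 + 12·9 = 207 ≡ 12.
  S_1 = Σ v_i α_i r_i = 5·8·1 + 8·10·7 + 6·5·5 + 8·1·1 + 12·2·9 = 974 ≡ 12.
  α_i^2 mod 13 = [12, 9, 12, 1, 4].
  S_2 = Σ v_i α_i^2 r_i = 5·12·1 + 8·9·7 + 6·12·5 + 8·1·1 + 12·4·9 = 1364 ≡ 12.
  S = (12, 12, 12) ≠ 0, so r is not a codeword (an error is present).
Step 3: locate the error. For a single error e at position i, S_ℓ = v_i·e·α_i^ℓ, so α_err = S_1/S_0.
  S_0^{−1} = 12^{−1} = 12 (mod 13), so α_err = 12·12 = 144 ≡ 1 = α_4. Error position i = 4.
  Consistency check: S_2/S_1 = 12·12 = 144 ≡ 1 = α_err ✓ (single-error assumption holds).
Step 4: error magnitude e = S_0/v_4 = S_0·∏_{j≠4}(α_4 − α_j) = 12·5 = 60 ≡ 8 (mod 13).
Step 5: correct position 4: c_4 = r_4 − e = 1 − 8 ≡ 6 (mod 13). Hence c = [1, 7, 5, 6, 9].
  Check: interpolating c through the α_i gives m(x) = 3 + 3·x (degree < 2) with m(α_i) = c_i for every i, so c is indeed a codeword.


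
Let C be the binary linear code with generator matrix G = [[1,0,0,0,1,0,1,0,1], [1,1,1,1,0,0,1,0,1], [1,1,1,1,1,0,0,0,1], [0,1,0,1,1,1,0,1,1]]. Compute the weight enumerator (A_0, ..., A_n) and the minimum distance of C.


Weight distribution: A_0 = 1, A_2 = 2, A_4 = 5, A_6 = 8. Minimum distance d = 2.

Enumerate all 2^4 = 16 messages m ∈ F_2^4.
For each, compute codeword c = mG in F_2^9, then tally its weight.
  m = 0000 → c = 000000000, weight = 0.
  m = 1000 → c = 100010101, weight = 4.
  m = 0100 → c = 111100101, weight = 6.
  m = 1100 → c = 011110000, weight = 4.
  m = 0010 → c = 111110001, weight = 6.
  m = 1010 → c = 011100100, weight = 4.
  m = 0110 → c = 000010100, weight = 2.
  m = 1110 → c = 100000001, weight = 2.
  m = 0001 → c = 010111011, weight = 6.
  m = 1001 → c = 110101110, weight = 6.
  m = 0101 → c = 101011110, weight = 6.
  m = 1101 → c = 001001011, weight = 4.
  m = 0011 → c = 101001010, weight = 4.
  m = 1011 → c = 001011111, weight = 6.
  m = 0111 → c = 010101111, weight = 6.
  m = 1111 → c = 110111010, weight = 6.
Tally weights:
  weight 0: 1 codewords.
  weight 2: 2 codewords.
  weight 4: 5 codewords.
  weight 6: 8 codewords.
Minimum distance d = smallest w > 0 with A_w > 0 = 2.
Sanity: Σ A_w = 16 = 2^4 = 16 ✓.


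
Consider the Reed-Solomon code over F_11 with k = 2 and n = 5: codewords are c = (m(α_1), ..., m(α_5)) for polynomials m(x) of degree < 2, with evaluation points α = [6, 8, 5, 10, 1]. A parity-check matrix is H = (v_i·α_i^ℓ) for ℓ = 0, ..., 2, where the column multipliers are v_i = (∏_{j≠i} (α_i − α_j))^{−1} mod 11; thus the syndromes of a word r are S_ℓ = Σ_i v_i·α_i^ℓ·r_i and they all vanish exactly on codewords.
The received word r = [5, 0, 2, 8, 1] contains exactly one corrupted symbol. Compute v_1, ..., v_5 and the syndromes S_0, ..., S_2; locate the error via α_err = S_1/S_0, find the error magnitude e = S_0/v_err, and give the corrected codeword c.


S = (3, 8, 3), error at position 4, error magnitude e = 2, c = [5, 0, 2, 6, 1].

Step 1: column multipliers v_i = (∏_{j≠i}(α_i − α_j))^{−1} mod 11.
  i = 1 (α = 6): (6−8)(6−5)(6−10)(6−1) = (−2)·1·(−4)·5 = 40 ≡ 7, so v_1 = 7^{−1} = 8 (mod 11).
  i = 2 (α = 8): (8−6)(8−5)(8−10)(8−1) = 2·3·(−2)·7 = −84 ≡ 4, so v_2 = 4^{−1} = 3 (mod 11).
  i = 3 (α = 5): (5−6)(5−8)(5−10)(5−1) = (−1)·(−3)·(−5)·4 = −60 ≡ 6, so v_3 = 6^{−1} = 2 (mod 11).
  i = 4 (α = 10): (10−6)(10−8)(10−5)(10−1) = 4·2·5·9 = 360 ≡ 8, so v_4 = 8^{−1} = 7 (mod 11).
  i = 5 (α = 1): (1−6)(1−8)(1−5)(1−10) = (−5)·(−7)·(−4)·(−9) = 1260 ≡ 6, so v_5 = 6^{−1} = 2 (mod 11).
  v = [8, 3, 2, 7, 2].
Step 2: syndromes of r = [5, 0, 2, 8, 1] (all sums mod 11).
  S_0 = Σ v_i r_i = 8·5 + 3·0 + 2·2 + 7·8 + 2·1 = 102 ≡ 3.
  S_1 = Σ v_i α_i r_i = 8·6·5 + 3·8·0 + 2·5·2 + 7·10·8 + 2·1·1 = 822 ≡ 8.
  α_i^2 mod 11 = [3, 9, 3, 1, 1].
  S_2 = Σ v_i α_i^2 r_i = 8·3·5 + 3·9·0 + 2·3·2 + 7·1·8 + 2·1·1 = 190 ≡ 3.
  S = (3, 8, 3) ≠ 0, so r is not a codeword (an error is present).
Step 3: locate the error. For a single error e at position i, S_ℓ = v_i·e·α_i^ℓ, so α_err = S_1/S_0.
  S_0^{−1} = 3^{−1} = 4 (mod 11), so α_err = 8·4 = 32 ≡ 10 = α_4. Error position i = 4.
  Consistency check: S_2/S_1 = 3·7 = 21 ≡ 10 = α_err ✓ (single-error assumption holds).
Step 4: error magnitude e = S_0/v_4 = S_0·∏_{j≠4}(α_4 − α_j) = 3·8 = 24 ≡ 2 (mod 11).
Step 5: correct position 4: c_4 = r_4 − e = 8 − 2 ≡ 6 (mod 11). Hence c = [5, 0, 2, 6, 1].
  Check: interpolating c through the α_i gives m(x) = 9 + 3·x (degree < 2) with m(α_i) = c_i for every i, so c is indeed a codeword.


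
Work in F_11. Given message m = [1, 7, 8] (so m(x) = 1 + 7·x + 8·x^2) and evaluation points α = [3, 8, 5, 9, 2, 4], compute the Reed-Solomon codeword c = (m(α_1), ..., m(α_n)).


c = [6, 8, 5, 8, 3, 3]

Message polynomial: m(x) = 1 + 7·x + 8·x^2 (mod 11).
For each evaluation point α_i, compute m(α_i) mod 11:
  α_1 = 3: Horner steps 8 → 9 → 6, so m(3) = 6.
  α_2 = 8: Horner steps 8 → 5 → 8, so m(8) = 8.
  α_3 = 5: Horner steps 8 → 3 → 5, so m(5) = 5.
  α_4 = 9: Horner steps 8 → 2 → 8, so m(9) = 8.
  α_5 = 2: Horner steps 8 → 1 → 3, so m(2) = 3.
  α_6 = 4: Horner steps 8 → 6 → 3, so m(4) = 3.
Codeword c = [6, 8, 5, 8, 3, 3] ∈ F_11^6.


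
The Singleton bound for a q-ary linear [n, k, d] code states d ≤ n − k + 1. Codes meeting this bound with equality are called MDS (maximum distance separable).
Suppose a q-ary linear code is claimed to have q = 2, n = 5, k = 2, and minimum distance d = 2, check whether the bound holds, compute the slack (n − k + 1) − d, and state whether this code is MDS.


Singleton RHS = n − k + 1 = 4, slack = 2, bound satisfied, not MDS.

Singleton bound: d ≤ n − k + 1.
Here n = 5, k = 2, so n − k + 1 = 4.
Given d = 2, check d ≤ 4: YES.
Slack = (n − k + 1) − d = 2.
The code is NOT MDS (slack = 2 > 0).
Description: the claimed parameters are [5, 2, 2]_2; such a code would be non-MDS.


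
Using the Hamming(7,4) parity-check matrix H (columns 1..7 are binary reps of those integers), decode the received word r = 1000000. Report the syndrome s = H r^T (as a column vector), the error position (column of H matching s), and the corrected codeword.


s = (0, 0, 1)^T, error position = 1, corrected codeword c = 0000000

Compute s = H r^T mod 2 one row at a time:
  s_1 = 0 + 0 + 0 + 0 = 0 ≡ 0 (mod 2).
  s_2 = 0 + 0 + 0 + 0 = 0 ≡ 0 (mod 2).
  s_3 = 1 + 0 + 0 + 0 = 1 ≡ 1 (mod 2).
s = (0, 0, 1)^T — this equals column 1 of H (binary 001), so error is at position 1.
Correct: flip bit 1 of r = 1000000 to get c = 0000000.


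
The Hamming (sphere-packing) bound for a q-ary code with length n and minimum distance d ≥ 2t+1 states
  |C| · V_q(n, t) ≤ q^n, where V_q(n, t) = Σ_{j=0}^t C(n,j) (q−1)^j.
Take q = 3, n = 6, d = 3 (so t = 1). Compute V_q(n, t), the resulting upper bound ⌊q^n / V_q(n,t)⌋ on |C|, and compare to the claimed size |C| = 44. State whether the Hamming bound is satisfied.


V_q(n, t) = 13, q^n = 729, Hamming bound = 56, |C| = 44 ≤ bound (satisfied).

Step 1: Compute V_q(n, t) = Σ_{j=0}^1 C(n, j) (q−1)^j.
  j = 0: C(6,0)·(2)^0 = 1·1 = 1.
  j = 1: C(6,1)·(2)^1 = 6·2 = 12.
  V_q(n, t) = 1 + 12 = 13.
Step 2: q^n = 3^6 = 729.
Step 3: Hamming bound ⌊q^n / V_q(n,t)⌋ = ⌊729/13⌋ = 56.
Step 4: Compare |C| = 44 to 56: satisfied.
The claimed |C| lies below the Hamming bound.


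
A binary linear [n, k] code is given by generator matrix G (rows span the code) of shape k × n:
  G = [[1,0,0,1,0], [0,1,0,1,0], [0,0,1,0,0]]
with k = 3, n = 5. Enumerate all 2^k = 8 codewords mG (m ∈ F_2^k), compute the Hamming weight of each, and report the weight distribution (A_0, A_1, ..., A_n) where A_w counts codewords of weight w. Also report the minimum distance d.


Weight distribution: A_0 = 1, A_1 = 1, A_2 = 3, A_3 = 3. Minimum distance d = 1.

Enumerate all 2^3 = 8 messages m ∈ F_2^3.
For each, compute codeword c = mG in F_2^5, then tally its weight.
  m = 000 → c = 00000, weight = 0.
  m = 100 → c = 10010, weight = 2.
  m = 010 → c = 01010, weight = 2.
  m = 110 → c = 11000, weight = 2.
  m = 001 → c = 00100, weight = 1.
  m = 101 → c = 10110, weight = 3.
  m = 011 → c = 01110, weight = 3.
  m = 111 → c = 11100, weight = 3.
Tally weights:
  weight 0: 1 codewords.
  weight 1: 1 codewords.
  weight 2: 3 codewords.
  weight 3: 3 codewords.
Minimum distance d = smallest w > 0 with A_w > 0 = 1.
Sanity: Σ A_w = 8 = 2^3 = 8 ✓.


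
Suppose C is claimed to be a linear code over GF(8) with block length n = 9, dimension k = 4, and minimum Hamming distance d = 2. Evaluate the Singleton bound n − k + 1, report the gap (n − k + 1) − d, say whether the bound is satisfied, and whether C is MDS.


Singleton RHS = n − k + 1 = 6, slack = 4, bound satisfied, not MDS.

Singleton bound: d ≤ n − k + 1.
Here n = 9, k = 4, so n − k + 1 = 6.
Given d = 2, check d ≤ 6: YES.
Slack = (n − k + 1) − d = 4.
The code is NOT MDS (slack = 4 > 0).
Description: the claimed parameters are [9, 4, 2]_8; such a code would be non-MDS.


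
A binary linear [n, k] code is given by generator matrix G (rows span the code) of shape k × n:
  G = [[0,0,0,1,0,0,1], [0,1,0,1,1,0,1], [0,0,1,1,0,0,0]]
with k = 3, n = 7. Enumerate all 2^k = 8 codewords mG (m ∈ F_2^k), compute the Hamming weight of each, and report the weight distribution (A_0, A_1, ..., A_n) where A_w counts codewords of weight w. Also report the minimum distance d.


Weight distribution: A_0 = 1, A_2 = 4, A_4 = 3. Minimum distance d = 2.

Enumerate all 2^3 = 8 messages m ∈ F_2^3.
For each, compute codeword c = mG in F_2^7, then tally its weight.
  m = 000 → c = 0000000, weight = 0.
  m = 100 → c = 0001001, weight = 2.
  m = 010 → c = 0101101, weight = 4.
  m = 110 → c = 0100100, weight = 2.
  m = 001 → c = 0011000, weight = 2.
  m = 101 → c = 0010001, weight = 2.
  m = 011 → c = 0110101, weight = 4.
  m = 111 → c = 0111100, weight = 4.
Tally weights:
  weight 0: 1 codewords.
  weight 2: 4 codewords.
  weight 4: 3 codewords.
Minimum distance d = smallest w > 0 with A_w > 0 = 2.
Sanity: Σ A_w = 8 = 2^3 = 8 ✓.


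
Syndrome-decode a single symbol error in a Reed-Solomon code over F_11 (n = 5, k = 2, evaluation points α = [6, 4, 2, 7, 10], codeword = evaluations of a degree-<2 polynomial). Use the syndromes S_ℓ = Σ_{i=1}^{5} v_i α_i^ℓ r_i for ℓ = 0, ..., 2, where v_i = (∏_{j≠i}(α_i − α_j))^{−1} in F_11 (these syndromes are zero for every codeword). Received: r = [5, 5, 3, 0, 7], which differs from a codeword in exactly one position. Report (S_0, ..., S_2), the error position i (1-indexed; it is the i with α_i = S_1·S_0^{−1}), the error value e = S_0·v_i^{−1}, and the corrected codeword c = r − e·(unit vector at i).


S = (9, 3, 1), error at position 2, error magnitude e = 1, c = [5, 4, 3, 0, 7].

Step 1: column multipliers v_i = (∏_{j≠i}(α_i − α_j))^{−1} mod 11.
  i = 1 (α = 6): (6−4)(6−2)(6−7)(6−10) = 2·4·(−1)·(−4) = 32 ≡ 10, so v_1 = 10^{−1} = 10 (mod 11).
  i = 2 (α = 4): (4−6)(4−2)(4−7)(4−10) = (−2)·2·(−3)·(−6) = −72 ≡ 5, so v_2 = 5^{−1} = 9 (mod 11).
  i = 3 (α = 2): (2−6)(2−4)(2−7)(2−10) = (−4)·(−2)·(−5)·(−8) = 320 ≡ 1, so v_3 = 1^{−1} = 1 (mod 11).
  i = 4 (α = 7): (7−6)(7−4)(7−2)(7−10) = 1·3·5·(−3) = −45 ≡ 10, so v_4 = 10^{−1} = 10 (mod 11).
  i = 5 (α = 10): (10−6)(10−4)(10−2)(10−7) = 4·6·8·3 = 576 ≡ 4, so v_5 = 4^{−1} = 3 (mod 11).
  v = [10, 9, 1, 10, 3].
Step 2: syndromes of r = [5, 5, 3, 0, 7] (all sums mod 11).
  S_0 = Σ v_i r_i = 10·5 + 9·5 + 1·3 + 10·0 + 3·7 = 119 ≡ 9.
  S_1 = Σ v_i α_i r_i = 10·6·5 + 9·4·5 + 1·2·3 + 10·7·0 + 3·10·7 = 696 ≡ 3.
  α_i^2 mod 11 = [3, 5, 4, 5, 1].
  S_2 = Σ v_i α_i^2 r_i = 10·3·5 + 9·5·5 + 1·4·3 + 10·5·0 + 3·1·7 = 408 ≡ 1.
  S = (9, 3, 1) ≠ 0, so r is not a codeword (an error is present).
Step 3: locate the error. For a single error e at position i, S_ℓ = v_i·e·α_i^ℓ, so α_err = S_1/S_0.
  S_0^{−1} = 9^{−1} = 5 (mod 11), so α_err = 3·5 = 15 ≡ 4 = α_2. Error position i = 2.
  Consistency check: S_2/S_1 = 1·4 = 4 ≡ 4 = α_err ✓ (single-error assumption holds).
Step 4: error magnitude e = S_0/v_2 = S_0·∏_{j≠2}(α_2 − α_j) = 9·5 = 45 ≡ 1 (mod 11).
Step 5: correct position 2: c_2 = r_2 − e = 5 − 1 ≡ 4 (mod 11). Hence c = [5, 4, 3, 0, 7].
  Check: interpolating c through the α_i gives m(x) = 2 + 6·x (degree < 2) with m(α_i) = c_i for every i, so c is indeed a codeword.


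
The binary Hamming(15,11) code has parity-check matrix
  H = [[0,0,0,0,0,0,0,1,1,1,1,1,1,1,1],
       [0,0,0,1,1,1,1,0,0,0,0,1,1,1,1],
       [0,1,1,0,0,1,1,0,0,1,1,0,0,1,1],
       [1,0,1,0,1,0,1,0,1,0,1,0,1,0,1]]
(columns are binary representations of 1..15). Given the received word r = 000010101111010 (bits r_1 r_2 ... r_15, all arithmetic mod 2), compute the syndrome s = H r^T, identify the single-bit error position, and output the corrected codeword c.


s = (1, 0, 0, 0)^T, error position = 8, corrected codeword c = 000010111111010

Compute s = H r^T mod 2 one row at a time:
  s_1 = 0 + 1 + 1 + 1 + 1 + 0 + 1 + 0 = 5 ≡ 1 (mod 2).
  s_2 = 0 + 1 + 0 + 1 + 1 + 0 + 1 + 0 = 4 ≡ 0 (mod 2).
  s_3 = 0 + 0 + 0 + 1 + 1 + 1 + 1 + 0 = 4 ≡ 0 (mod 2).
  s_4 = 0 + 0 + 1 + 1 + 1 + 1 + 0 + 0 = 4 ≡ 0 (mod 2).
s = (1, 0, 0, 0)^T — this equals column 8 of H (binary 1000), so error is at position 8.
Correct: flip bit 8 of r = 000010101111010 to get c = 000010111111010.


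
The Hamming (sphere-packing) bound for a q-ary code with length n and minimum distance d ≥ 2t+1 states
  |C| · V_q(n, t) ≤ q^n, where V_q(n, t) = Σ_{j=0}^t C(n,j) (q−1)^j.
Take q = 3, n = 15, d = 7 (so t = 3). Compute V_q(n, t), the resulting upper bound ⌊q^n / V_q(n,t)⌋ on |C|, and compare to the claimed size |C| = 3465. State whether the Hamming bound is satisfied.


V_q(n, t) = 4091, q^n = 14348907, Hamming bound = 3507, |C| = 3465 ≤ bound (satisfied).

Step 1: Compute V_q(n, t) = Σ_{j=0}^3 C(n, j) (q−1)^j.
  j = 0: C(15,0)·(2)^0 = 1·1 = 1.
  j = 1: C(15,1)·(2)^1 = 15·2 = 30.
  j = 2: C(15,2)·(2)^2 = 105·4 = 420.
  j = 3: C(15,3)·(2)^3 = 455·8 = 3640.
  V_q(n, t) = 1 + 30 + 420 + 3640 = 4091.
Step 2: q^n = 3^15 = 14348907.
Step 3: Hamming bound ⌊q^n / V_q(n,t)⌋ = ⌊14348907/4091⌋ = 3507.
Step 4: Compare |C| = 3465 to 3507: satisfied.
The claimed |C| lies below the Hamming bound.


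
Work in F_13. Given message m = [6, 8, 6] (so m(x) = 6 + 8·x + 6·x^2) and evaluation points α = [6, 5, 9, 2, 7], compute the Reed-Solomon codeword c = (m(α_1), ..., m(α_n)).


c = [10, 1, 5, 7, 5]

Message polynomial: m(x) = 6 + 8·x + 6·x^2 (mod 13).
For each evaluation point α_i, compute m(α_i) mod 13:
  α_1 = 6: Horner steps 6 → 5 → 10, so m(6) = 10.
  α_2 = 5: Horner steps 6 → 12 → 1, so m(5) = 1.
  α_3 = 9: Horner steps 6 → 10 → 5, so m(9) = 5.
  α_4 = 2: Horner steps 6 → 7 → 7, so m(2) = 7.
  α_5 = 7: Horner steps 6 → 11 → 5, so m(7) = 5.
Codeword c = [10, 1, 5, 7, 5] ∈ F_13^5.


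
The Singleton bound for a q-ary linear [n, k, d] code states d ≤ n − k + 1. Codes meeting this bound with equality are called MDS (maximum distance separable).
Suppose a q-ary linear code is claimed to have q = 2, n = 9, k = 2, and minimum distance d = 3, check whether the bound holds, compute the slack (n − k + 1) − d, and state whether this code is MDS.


Singleton RHS = n − k + 1 = 8, slack = 5, bound satisfied, not MDS.

Singleton bound: d ≤ n − k + 1.
Here n = 9, k = 2, so n − k + 1 = 8.
Given d = 3, check d ≤ 8: YES.
Slack = (n − k + 1) − d = 5.
The code is NOT MDS (slack = 5 > 0).
Description: the claimed parameters are [9, 2, 3]_2; such a code would be non-MDS.


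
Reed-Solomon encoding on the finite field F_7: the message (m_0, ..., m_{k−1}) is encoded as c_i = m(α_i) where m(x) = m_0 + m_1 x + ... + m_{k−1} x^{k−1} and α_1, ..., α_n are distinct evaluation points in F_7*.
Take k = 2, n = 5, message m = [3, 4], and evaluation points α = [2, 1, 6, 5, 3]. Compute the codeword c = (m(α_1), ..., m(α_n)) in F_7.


c = [4, 0, 6, 2, 1]

Message polynomial: m(x) = 3 + 4·x (mod 7).
For each evaluation point α_i, compute m(α_i) mod 7:
  α_1 = 2: Horner steps 4 → 4, so m(2) = 4.
  α_2 = 1: Horner steps 4 → 0, so m(1) = 0.
  α_3 = 6: Horner steps 4 → 6, so m(6) = 6.
  α_4 = 5: Horner steps 4 → 2, so m(5) = 2.
  α_5 = 3: Horner steps 4 → 1, so m(3) = 1.
Codeword c = [4, 0, 6, 2, 1] ∈ F_7^5.


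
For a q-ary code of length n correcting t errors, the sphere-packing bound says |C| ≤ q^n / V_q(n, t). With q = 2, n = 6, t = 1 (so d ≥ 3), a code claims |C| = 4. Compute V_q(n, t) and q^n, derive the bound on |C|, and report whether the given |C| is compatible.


V_q(n, t) = 7, q^n = 64, Hamming bound = 9, |C| = 4 ≤ bound (satisfied).

Step 1: Compute V_q(n, t) = Σ_{j=0}^1 C(n, j) (q−1)^j.
  j = 0: C(6,0)·(1)^0 = 1·1 = 1.
  j = 1: C(6,1)·(1)^1 = 6·1 = 6.
  V_q(n, t) = 1 + 6 = 7.
Step 2: q^n = 2^6 = 64.
Step 3: Hamming bound ⌊q^n / V_q(n,t)⌋ = ⌊64/7⌋ = 9.
Step 4: Compare |C| = 4 to 9: satisfied.
The claimed |C| lies below the Hamming bound.


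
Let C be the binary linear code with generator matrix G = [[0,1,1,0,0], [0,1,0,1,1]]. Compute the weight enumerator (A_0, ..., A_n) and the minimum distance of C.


Weight distribution: A_0 = 1, A_2 = 1, A_3 = 2. Minimum distance d = 2.

Enumerate all 2^2 = 4 messages m ∈ F_2^2.
For each, compute codeword c = mG in F_2^5, then tally its weight.
  m = 00 → c = 00000, weight = 0.
  m = 10 → c = 01100, weight = 2.
  m = 01 → c = 01011, weight = 3.
  m = 11 → c = 00111, weight = 3.
Tally weights:
  weight 0: 1 codewords.
  weight 2: 1 codewords.
  weight 3: 2 codewords.
Minimum distance d = smallest w > 0 with A_w > 0 = 2.
Sanity: Σ A_w = 4 = 2^2 = 4 ✓.


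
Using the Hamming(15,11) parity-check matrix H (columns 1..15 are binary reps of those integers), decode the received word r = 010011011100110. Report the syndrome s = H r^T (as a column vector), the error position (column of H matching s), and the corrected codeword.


s = (1, 0, 0, 1)^T, error position = 9, corrected codeword c = 010011010100110

Compute s = H r^T mod 2 one row at a time:
  s_1 = 1 + 1 + 1 + 0 + 0 + 1 + 1 + 0 = 5 ≡ 1 (mod 2).
  s_2 = 0 + 1 + 1 + 0 + 0 + 1 + 1 + 0 = 4 ≡ 0 (mod 2).
  s_3 = 1 + 0 + 1 + 0 + 1 + 0 + 1 + 0 = 4 ≡ 0 (mod 2).
  s_4 = 0 + 0 + 1 + 0 + 1 + 0 + 1 + 0 = 3 ≡ 1 (mod 2).
s = (1, 0, 0, 1)^T — this equals column 9 of H (binary 1001), so error is at position 9.
Correct: flip bit 9 of r = 010011011100110 to get c = 010011010100110.


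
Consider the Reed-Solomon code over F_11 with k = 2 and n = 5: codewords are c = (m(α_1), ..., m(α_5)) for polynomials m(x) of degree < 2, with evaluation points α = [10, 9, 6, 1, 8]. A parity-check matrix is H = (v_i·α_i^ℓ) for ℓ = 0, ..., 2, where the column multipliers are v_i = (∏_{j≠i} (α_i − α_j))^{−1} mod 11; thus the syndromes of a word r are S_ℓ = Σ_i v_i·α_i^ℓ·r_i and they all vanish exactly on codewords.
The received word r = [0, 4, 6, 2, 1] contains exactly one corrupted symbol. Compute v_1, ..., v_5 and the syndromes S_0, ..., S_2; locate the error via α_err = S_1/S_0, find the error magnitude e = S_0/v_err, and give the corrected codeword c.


S = (8, 3, 8), error at position 1, error magnitude e = 4, c = [7, 4, 6, 2, 1].

Step 1: column multipliers v_i = (∏_{j≠i}(α_i − α_j))^{−1} mod 11.
  i = 1 (α = 10): (10−9)(10−6)(10−1)(10−8) = 1·4·9·2 = 72 ≡ 6, so v_1 = 6^{−1} = 2 (mod 11).
  i = 2 (α = 9): (9−10)(9−6)(9−1)(9−8) = (−1)·3·8·1 = −24 ≡ 9, so v_2 = 9^{−1} = 5 (mod 11).
  i = 3 (α = 6): (6−10)(6−9)(6−1)(6−8) = (−4)·(−3)·5·(−2) = −120 ≡ 1, so v_3 = 1^{−1} = 1 (mod 11).
  i = 4 (α = 1): (1−10)(1−9)(1−6)(1−8) = (−9)·(−8)·(−5)·(−7) = 2520 ≡ 1, so v_4 = 1^{−1} = 1 (mod 11).
  i = 5 (α = 8): (8−10)(8−9)(8−6)(8−1) = (−2)·(−1)·2·7 = 28 ≡ 6, so v_5 = 6^{−1} = 2 (mod 11).
  v = [2, 5, 1, 1, 2].
Step 2: syndromes of r = [0, 4, 6, 2, 1] (all sums mod 11).
  S_0 = Σ v_i r_i = 2·0 + 5·4 + 1·6 + 1·2 + 2·1 = 30 ≡ 8.
  S_1 = Σ v_i α_i r_i = 2·10·0 + 5·9·4 + 1·6·6 + 1·1·2 + 2·8·1 = 234 ≡ 3.
  α_i^2 mod 11 = [1, 4, 3, 1, 9].
  S_2 = Σ v_i α_i^2 r_i = 2·1·0 + 5·4·4 + 1·3·6 + 1·1·2 + 2·9·1 = 118 ≡ 8.
  S = (8, 3, 8) ≠ 0, so r is not a codeword (an error is present).
Step 3: locate the error. For a single error e at position i, S_ℓ = v_i·e·α_i^ℓ, so α_err = S_1/S_0.
  S_0^{−1} = 8^{−1} = 7 (mod 11), so α_err = 3·7 = 21 ≡ 10 = α_1. Error position i = 1.
  Consistency check: S_2/S_1 = 8·4 = 32 ≡ 10 = α_err ✓ (single-error assumption holds).
Step 4: error magnitude e = S_0/v_1 = S_0·∏_{j≠1}(α_1 − α_j) = 8·6 = 48 ≡ 4 (mod 11).
Step 5: correct position 1: c_1 = r_1 − e = 0 − 4 ≡ 7 (mod 11). Hence c = [7, 4, 6, 2, 1].
  Check: interpolating c through the α_i gives m(x) = 10 + 3·x (degree < 2) with m(α_i) = c_i for every i, so c is indeed a codeword.


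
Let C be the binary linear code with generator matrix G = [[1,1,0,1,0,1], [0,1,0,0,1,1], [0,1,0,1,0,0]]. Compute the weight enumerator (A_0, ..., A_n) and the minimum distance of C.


Weight distribution: A_0 = 1, A_2 = 2, A_3 = 4, A_4 = 1. Minimum distance d = 2.

Enumerate all 2^3 = 8 messages m ∈ F_2^3.
For each, compute codeword c = mG in F_2^6, then tally its weight.
  m = 000 → c = 000000, weight = 0.
  m = 100 → c = 110101, weight = 4.
  m = 010 → c = 010011, weight = 3.
  m = 110 → c = 100110, weight = 3.
  m = 001 → c = 010100, weight = 2.
  m = 101 → c = 100001, weight = 2.
  m = 011 → c = 000111, weight = 3.
  m = 111 → c = 110010, weight = 3.
Tally weights:
  weight 0: 1 codewords.
  weight 2: 2 codewords.
  weight 3: 4 codewords.
  weight 4: 1 codewords.
Minimum distance d = smallest w > 0 with A_w > 0 = 2.
Sanity: Σ A_w = 8 = 2^3 = 8 ✓.


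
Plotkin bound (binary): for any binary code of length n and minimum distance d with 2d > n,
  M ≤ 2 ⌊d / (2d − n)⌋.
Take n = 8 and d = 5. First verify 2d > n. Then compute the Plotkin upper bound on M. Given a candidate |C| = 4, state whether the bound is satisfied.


Plotkin bound M ≤ 4; given |C| = 4 ≤ bound (satisfied).

Check applicability: 2d = 10, n = 8.
2d − n = 2 > 0, so Plotkin applies.
Compute d/(2d−n) = 5/2 ≈ 2.5000.
⌊d/(2d−n)⌋ = 2.
Plotkin bound: M ≤ 2·2 = 4.
Given |C| = 4, check: satisfied.
This |C| is at the Plotkin bound.


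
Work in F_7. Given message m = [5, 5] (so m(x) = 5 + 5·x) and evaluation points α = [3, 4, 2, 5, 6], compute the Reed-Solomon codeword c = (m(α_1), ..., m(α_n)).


c = [6, 4, 1, 2, 0]

Message polynomial: m(x) = 5 + 5·x (mod 7).
For each evaluation point α_i, compute m(α_i) mod 7:
  α_1 = 3: Horner steps 5 → 6, so m(3) = 6.
  α_2 = 4: Horner steps 5 → 4, so m(4) = 4.
  α_3 = 2: Horner steps 5 → 1, so m(2) = 1.
  α_4 = 5: Horner steps 5 → 2, so m(5) = 2.
  α_5 = 6: Horner steps 5 → 0, so m(6) = 0.
Codeword c = [6, 4, 1, 2, 0] ∈ F_7^5.
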